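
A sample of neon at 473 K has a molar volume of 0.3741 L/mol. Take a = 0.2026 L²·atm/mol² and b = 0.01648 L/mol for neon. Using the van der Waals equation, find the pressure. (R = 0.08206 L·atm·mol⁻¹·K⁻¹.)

P ≈ 107.1 atm

P = RT/(V_m − b) − a/V_m²
RT/(V_m − b) = (0.08206)(473)/(0.3741 − 0.01648) = 38.814/0.35762 = 108.53 atm
a/V_m² = 0.2026/(0.3741)² = 1.4477 atm
P = 108.53 − 1.4477 = 107.1 atm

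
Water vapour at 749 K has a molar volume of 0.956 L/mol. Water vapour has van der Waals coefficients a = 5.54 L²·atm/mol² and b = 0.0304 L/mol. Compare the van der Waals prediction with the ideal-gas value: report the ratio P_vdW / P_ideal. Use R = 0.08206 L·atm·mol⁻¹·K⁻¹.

Ideal: P_ideal = RT/V_m = (0.08206)(749)/0.956 = 64.2918 atm
vdW: P = RT/(V_m − b) − a/V_m² = 61.4629/0.925600 − 5.54/0.913936 = 66.4033 − 6.06169 = 60.3416 atm
Ratio = 60.3416/64.2918 = 0.9386

P_vdW / P_ideal ≈ 0.9386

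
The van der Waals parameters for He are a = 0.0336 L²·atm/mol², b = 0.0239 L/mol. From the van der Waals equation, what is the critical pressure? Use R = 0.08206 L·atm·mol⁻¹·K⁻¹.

P_c ≈ 2.179 atm

For a van der Waals gas, P_c = a/(27b²).
P_c = 0.0336/(27×(0.0239)²) = 0.0336/0.015423 = 2.179 atm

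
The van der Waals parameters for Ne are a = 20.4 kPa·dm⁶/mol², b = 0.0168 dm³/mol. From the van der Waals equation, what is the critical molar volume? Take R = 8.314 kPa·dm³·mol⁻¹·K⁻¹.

V_m,c ≈ 0.05040 dm³/mol

For a van der Waals gas, V_m,c = 3b.
V_m,c = 3×0.0168 = 0.05040 dm³/mol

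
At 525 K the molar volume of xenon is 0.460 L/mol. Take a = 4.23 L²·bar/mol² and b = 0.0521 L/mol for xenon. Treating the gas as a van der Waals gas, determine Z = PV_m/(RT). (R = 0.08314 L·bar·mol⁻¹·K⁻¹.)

P = RT/(V_m − b) − a/V_m² = (0.08314)(525)/(0.460 − 0.0521) − 4.23/(0.460)²
  = 43.649/0.40790 − 19.991 = 107.01 − 19.991 = 87.02 bar
Z = PV_m/(RT) = (87.02)(0.460)/((0.08314)(525)) = 40.029/43.649 = 0.9171

Z ≈ 0.9171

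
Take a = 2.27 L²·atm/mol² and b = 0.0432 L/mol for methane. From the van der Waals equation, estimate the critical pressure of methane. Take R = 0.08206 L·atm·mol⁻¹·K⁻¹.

For a van der Waals gas, P_c = a/(27b²).
P_c = 2.27/(27×(0.0432)²) = 2.27/0.050388 = 45.05 atm

P_c ≈ 45.05 atm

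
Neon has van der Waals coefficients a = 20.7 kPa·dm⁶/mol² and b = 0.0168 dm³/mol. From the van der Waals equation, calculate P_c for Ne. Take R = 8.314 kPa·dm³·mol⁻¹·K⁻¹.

P_c ≈ 2716 kPa

For a van der Waals gas, P_c = a/(27b²).
P_c = 20.7/(27×(0.0168)²) = 20.7/0.0076205 = 2716 kPa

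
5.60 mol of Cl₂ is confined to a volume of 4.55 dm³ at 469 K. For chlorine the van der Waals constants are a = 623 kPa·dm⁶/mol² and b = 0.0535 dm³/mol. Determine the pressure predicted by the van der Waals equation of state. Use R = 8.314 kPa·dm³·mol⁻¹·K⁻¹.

P = nRT/(V − nb) − a n²/V²
nRT/(V − nb) = (5.60)(8.314)(469)/(4.55 − 5.60×0.0535) = 21836/4.2504 = 5137.4 kPa
a n²/V² = (623)(5.60)²/(4.55)² = 943.72 kPa
P = 5137.4 − 943.72 = 4194 kPa

P ≈ 4194 kPa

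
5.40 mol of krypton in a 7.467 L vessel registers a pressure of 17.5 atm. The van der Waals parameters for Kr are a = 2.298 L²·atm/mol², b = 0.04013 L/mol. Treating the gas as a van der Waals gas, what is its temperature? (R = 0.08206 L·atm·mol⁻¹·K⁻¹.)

T = (P + a n²/V²)(V − nb)/(nR)
P + a n²/V² = 17.5 + (2.298)(5.40)²/(7.467)² = 18.702 atm
V − nb = 7.467 − (5.40)(0.04013) = 7.2503 L
T = (18.702)(7.2503)/((5.40)(0.08206)) = 306.0 K

T ≈ 306.0 K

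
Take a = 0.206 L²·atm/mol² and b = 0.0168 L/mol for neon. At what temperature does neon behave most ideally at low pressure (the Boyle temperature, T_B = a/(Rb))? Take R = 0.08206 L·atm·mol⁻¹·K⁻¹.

For a van der Waals gas the second virial coefficient B₂ = b − a/(RT) vanishes at T_B = a/(Rb).
T_B = 0.206/(0.08206×0.0168) = 0.206/0.0013786 = 149.4 K

T_B ≈ 149.4 K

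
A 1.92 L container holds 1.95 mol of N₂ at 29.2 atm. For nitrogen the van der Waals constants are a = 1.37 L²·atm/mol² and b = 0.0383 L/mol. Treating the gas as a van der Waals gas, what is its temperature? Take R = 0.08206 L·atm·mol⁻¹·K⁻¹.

T = (P + a n²/V²)(V − nb)/(nR)
P + a n²/V² = 29.2 + (1.37)(1.95)²/(1.92)² = 30.613 atm
V − nb = 1.92 − (1.95)(0.0383) = 1.8453 L
T = (30.613)(1.8453)/((1.95)(0.08206)) = 353.0 K

T ≈ 353.0 K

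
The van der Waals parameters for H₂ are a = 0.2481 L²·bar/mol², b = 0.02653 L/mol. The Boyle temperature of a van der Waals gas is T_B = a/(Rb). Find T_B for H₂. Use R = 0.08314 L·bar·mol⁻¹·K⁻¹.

T_B ≈ 112.5 K

For a van der Waals gas the second virial coefficient B₂ = b − a/(RT) vanishes at T_B = a/(Rb).
T_B = 0.2481/(0.08314×0.02653) = 0.2481/0.0022057 = 112.5 K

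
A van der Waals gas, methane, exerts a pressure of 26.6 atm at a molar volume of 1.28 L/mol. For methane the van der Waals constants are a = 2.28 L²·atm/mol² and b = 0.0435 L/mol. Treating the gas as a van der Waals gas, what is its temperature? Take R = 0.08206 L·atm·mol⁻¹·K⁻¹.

T = (P + a/V_m²)(V_m − b)/R
P + a/V_m² = 26.6 + 2.28/(1.28)² = 27.992 atm
V_m − b = 1.28 − 0.0435 = 1.2365 L/mol
T = (27.992)(1.2365)/0.08206 = 421.8 K

T ≈ 421.8 K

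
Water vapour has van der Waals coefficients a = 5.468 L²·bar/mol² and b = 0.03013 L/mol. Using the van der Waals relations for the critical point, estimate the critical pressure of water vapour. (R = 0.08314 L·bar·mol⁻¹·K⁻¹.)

P_c ≈ 223.1 bar

For a van der Waals gas, P_c = a/(27b²).
P_c = 5.468/(27×(0.03013)²) = 5.468/0.024511 = 223.1 bar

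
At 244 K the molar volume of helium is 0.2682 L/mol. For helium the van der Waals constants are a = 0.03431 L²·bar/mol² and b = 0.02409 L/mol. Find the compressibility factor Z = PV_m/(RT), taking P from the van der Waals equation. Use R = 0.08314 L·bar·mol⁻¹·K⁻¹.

Z ≈ 1.092

P = RT/(V_m − b) − a/V_m² = (0.08314)(244)/(0.2682 − 0.02409) − 0.03431/(0.2682)²
  = 20.286/0.24411 − 0.47698 = 83.102 − 0.47698 = 82.625 bar
Z = PV_m/(RT) = (82.625)(0.2682)/((0.08314)(244)) = 22.160/20.286 = 1.092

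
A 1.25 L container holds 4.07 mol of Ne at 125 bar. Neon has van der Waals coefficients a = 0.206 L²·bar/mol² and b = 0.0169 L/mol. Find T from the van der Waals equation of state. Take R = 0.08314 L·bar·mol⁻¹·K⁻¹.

T = (P + a n²/V²)(V − nb)/(nR)
P + a n²/V² = 125 + (0.206)(4.07)²/(1.25)² = 127.18 bar
V − nb = 1.25 − (4.07)(0.0169) = 1.1812 L
T = (127.18)(1.1812)/((4.07)(0.08314)) = 444.0 K

T ≈ 444.0 K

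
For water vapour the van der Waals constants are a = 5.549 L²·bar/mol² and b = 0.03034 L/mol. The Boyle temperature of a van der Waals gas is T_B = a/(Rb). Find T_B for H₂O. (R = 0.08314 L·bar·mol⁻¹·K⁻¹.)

T_B ≈ 2200 K

For a van der Waals gas the second virial coefficient B₂ = b − a/(RT) vanishes at T_B = a/(Rb).
T_B = 5.549/(0.08314×0.03034) = 5.549/0.0025225 = 2200 K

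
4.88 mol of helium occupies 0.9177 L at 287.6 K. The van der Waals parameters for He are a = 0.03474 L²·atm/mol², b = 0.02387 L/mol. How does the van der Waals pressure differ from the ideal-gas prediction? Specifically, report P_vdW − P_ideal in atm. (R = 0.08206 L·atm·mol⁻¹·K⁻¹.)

ΔP ≈ 17.26 atm

Ideal: P_ideal = nRT/V = (4.88)(0.08206)(287.6)/0.9177 = 125.499 atm
vdW: P = nRT/(V − nb) − a n²/V² = 115.170/0.801214 − 0.827312/0.842173 = 143.744 − 0.982354 = 142.762 atm
ΔP = 142.762 − 125.499 = 17.26 atm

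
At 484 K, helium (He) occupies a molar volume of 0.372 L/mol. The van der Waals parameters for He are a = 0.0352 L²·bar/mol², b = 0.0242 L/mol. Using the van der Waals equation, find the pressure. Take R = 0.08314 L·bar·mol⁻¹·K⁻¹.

P ≈ 115.4 bar

P = RT/(V_m − b) − a/V_m²
RT/(V_m − b) = (0.08314)(484)/(0.372 − 0.0242) = 40.240/0.34780 = 115.70 bar
a/V_m² = 0.0352/(0.372)² = 0.25436 bar
P = 115.70 − 0.25436 = 115.4 bar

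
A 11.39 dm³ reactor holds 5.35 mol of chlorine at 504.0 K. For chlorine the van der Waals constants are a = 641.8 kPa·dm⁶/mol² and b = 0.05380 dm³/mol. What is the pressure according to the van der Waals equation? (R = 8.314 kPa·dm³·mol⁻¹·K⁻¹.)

P = nRT/(V − nb) − a n²/V²
nRT/(V − nb) = (5.35)(8.314)(504.0)/(11.39 − 5.35×0.05380) = 22418/11.102 = 2019.3 kPa
a n²/V² = (641.8)(5.35)²/(11.39)² = 141.60 kPa
P = 2019.3 − 141.60 = 1878 kPa

P ≈ 1878 kPa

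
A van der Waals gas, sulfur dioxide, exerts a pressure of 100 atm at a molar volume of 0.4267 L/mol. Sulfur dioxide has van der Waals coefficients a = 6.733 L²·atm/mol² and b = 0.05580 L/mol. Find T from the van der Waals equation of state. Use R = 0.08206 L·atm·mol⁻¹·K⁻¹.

T = (P + a/V_m²)(V_m − b)/R
P + a/V_m² = 100 + 6.733/(0.4267)² = 136.98 atm
V_m − b = 0.4267 − 0.05580 = 0.37090 L/mol
T = (136.98)(0.37090)/0.08206 = 619.1 K

T ≈ 619.1 K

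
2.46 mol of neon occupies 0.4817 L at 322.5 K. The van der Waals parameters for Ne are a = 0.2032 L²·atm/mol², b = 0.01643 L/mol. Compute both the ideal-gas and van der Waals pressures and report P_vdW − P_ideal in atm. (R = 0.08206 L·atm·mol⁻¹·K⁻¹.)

Ideal: P_ideal = nRT/V = (2.46)(0.08206)(322.5)/0.4817 = 135.151 atm
vdW: P = nRT/(V − nb) − a n²/V² = 65.1023/0.441282 − 1.22969/0.232035 = 147.530 − 5.29959 = 142.230 atm
ΔP = 142.230 − 135.151 = 7.08 atm

ΔP ≈ 7.08 atm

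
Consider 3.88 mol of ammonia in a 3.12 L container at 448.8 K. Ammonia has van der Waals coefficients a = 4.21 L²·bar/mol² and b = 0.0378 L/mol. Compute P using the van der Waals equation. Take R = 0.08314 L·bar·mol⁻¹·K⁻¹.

P ≈ 42.18 bar

P = nRT/(V − nb) − a n²/V²
nRT/(V − nb) = (3.88)(0.08314)(448.8)/(3.12 − 3.88×0.0378) = 144.78/2.9733 = 48.693 bar
a n²/V² = (4.21)(3.88)²/(3.12)² = 6.5108 bar
P = 48.693 − 6.5108 = 42.18 bar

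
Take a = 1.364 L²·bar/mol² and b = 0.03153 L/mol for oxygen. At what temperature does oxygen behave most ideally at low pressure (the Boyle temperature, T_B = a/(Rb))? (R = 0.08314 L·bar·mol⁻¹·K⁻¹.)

For a van der Waals gas the second virial coefficient B₂ = b − a/(RT) vanishes at T_B = a/(Rb).
T_B = 1.364/(0.08314×0.03153) = 1.364/0.0026214 = 520.3 K

T_B ≈ 520.3 K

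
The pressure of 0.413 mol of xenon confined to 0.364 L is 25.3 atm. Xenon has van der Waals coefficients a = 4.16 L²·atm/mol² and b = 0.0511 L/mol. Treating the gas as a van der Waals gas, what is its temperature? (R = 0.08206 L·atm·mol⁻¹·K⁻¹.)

T = (P + a n²/V²)(V − nb)/(nR)
P + a n²/V² = 25.3 + (4.16)(0.413)²/(0.364)² = 30.655 atm
V − nb = 0.364 − (0.413)(0.0511) = 0.34290 L
T = (30.655)(0.34290)/((0.413)(0.08206)) = 310.2 K

T ≈ 310.2 K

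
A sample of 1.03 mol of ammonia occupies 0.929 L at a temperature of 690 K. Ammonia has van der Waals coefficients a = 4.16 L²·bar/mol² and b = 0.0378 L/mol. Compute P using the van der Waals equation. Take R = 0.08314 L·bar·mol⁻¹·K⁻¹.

P = nRT/(V − nb) − a n²/V²
nRT/(V − nb) = (1.03)(0.08314)(690)/(0.929 − 1.03×0.0378) = 59.088/0.89007 = 66.386 bar
a n²/V² = (4.16)(1.03)²/(0.929)² = 5.1137 bar
P = 66.386 − 5.1137 = 61.27 bar

P ≈ 61.27 bar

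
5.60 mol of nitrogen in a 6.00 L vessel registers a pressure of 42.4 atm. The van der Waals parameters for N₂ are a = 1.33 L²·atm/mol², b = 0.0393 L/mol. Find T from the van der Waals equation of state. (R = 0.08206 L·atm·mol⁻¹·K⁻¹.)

T ≈ 547.9 K

T = (P + a n²/V²)(V − nb)/(nR)
P + a n²/V² = 42.4 + (1.33)(5.60)²/(6.00)² = 43.559 atm
V − nb = 6.00 − (5.60)(0.0393) = 5.7799 L
T = (43.559)(5.7799)/((5.60)(0.08206)) = 547.9 K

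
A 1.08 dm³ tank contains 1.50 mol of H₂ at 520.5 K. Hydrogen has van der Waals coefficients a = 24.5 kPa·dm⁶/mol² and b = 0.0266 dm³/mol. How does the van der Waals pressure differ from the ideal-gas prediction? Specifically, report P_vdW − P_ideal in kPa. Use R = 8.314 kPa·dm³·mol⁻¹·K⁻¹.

ΔP ≈ 183.3 kPa

Ideal: P_ideal = nRT/V = (1.50)(8.314)(520.5)/1.08 = 6010.33 kPa
vdW: P = nRT/(V − nb) − a n²/V² = 6491.16/1.04010 − 55.1250/1.16640 = 6240.90 − 47.2608 = 6193.64 kPa
ΔP = 6193.64 − 6010.33 = 183.3 kPa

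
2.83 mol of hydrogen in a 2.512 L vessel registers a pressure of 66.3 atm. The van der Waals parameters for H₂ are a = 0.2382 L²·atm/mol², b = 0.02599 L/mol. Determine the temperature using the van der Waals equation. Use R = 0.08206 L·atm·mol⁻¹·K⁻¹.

T = (P + a n²/V²)(V − nb)/(nR)
P + a n²/V² = 66.3 + (0.2382)(2.83)²/(2.512)² = 66.602 atm
V − nb = 2.512 − (2.83)(0.02599) = 2.4384 L
T = (66.602)(2.4384)/((2.83)(0.08206)) = 699.3 K

T ≈ 699.3 K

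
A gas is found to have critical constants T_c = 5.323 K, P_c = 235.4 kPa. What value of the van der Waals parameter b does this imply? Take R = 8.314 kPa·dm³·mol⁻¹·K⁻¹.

From T_c = 8a/(27Rb) and P_c = a/(27b²): b = R T_c/(8 P_c).
b = (8.314)(5.323)/(8×235.4) = 44.255/1883.2 = 0.02350 dm³/mol

b ≈ 0.02350 dm³/mol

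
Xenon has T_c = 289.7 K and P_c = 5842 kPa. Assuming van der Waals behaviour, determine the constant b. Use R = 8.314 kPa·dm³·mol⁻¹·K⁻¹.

b ≈ 0.05154 dm³/mol

From T_c = 8a/(27Rb) and P_c = a/(27b²): b = R T_c/(8 P_c).
b = (8.314)(289.7)/(8×5842) = 2408.6/46736 = 0.05154 dm³/mol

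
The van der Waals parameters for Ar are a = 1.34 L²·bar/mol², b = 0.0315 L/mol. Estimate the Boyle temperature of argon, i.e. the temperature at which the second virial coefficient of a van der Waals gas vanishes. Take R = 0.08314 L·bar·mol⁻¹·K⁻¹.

T_B ≈ 511.7 K

For a van der Waals gas the second virial coefficient B₂ = b − a/(RT) vanishes at T_B = a/(Rb).
T_B = 1.34/(0.08314×0.0315) = 1.34/0.0026189 = 511.7 K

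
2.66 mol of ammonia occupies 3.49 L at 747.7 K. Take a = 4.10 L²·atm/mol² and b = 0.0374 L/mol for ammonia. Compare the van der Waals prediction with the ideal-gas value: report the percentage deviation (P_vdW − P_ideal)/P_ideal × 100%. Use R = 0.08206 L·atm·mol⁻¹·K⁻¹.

Ideal: P_ideal = nRT/V = (2.66)(0.08206)(747.7)/3.49 = 46.7644 atm
vdW: P = nRT/(V − nb) − a n²/V² = 163.208/3.39052 − 29.0100/12.1801 = 48.1366 − 2.38175 = 45.7549 atm
% deviation = (45.7549 − 46.7644)/46.7644 × 100% = -2.16%

-2.16 %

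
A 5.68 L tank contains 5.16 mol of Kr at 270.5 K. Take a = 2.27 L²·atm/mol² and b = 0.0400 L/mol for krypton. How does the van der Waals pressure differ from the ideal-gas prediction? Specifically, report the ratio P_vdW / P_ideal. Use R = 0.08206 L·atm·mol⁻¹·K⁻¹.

Ideal: P_ideal = nRT/V = (5.16)(0.08206)(270.5)/5.68 = 20.1651 atm
vdW: P = nRT/(V − nb) − a n²/V² = 114.538/5.47360 − 60.4401/32.2624 = 20.9255 − 1.87339 = 19.0521 atm
Ratio = 19.0521/20.1651 = 0.9448

P_vdW / P_ideal ≈ 0.9448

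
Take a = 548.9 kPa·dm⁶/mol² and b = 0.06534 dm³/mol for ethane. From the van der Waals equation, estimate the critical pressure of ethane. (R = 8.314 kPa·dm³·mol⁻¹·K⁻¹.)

For a van der Waals gas, P_c = a/(27b²).
P_c = 548.9/(27×(0.06534)²) = 548.9/0.11527 = 4762 kPa

P_c ≈ 4762 kPa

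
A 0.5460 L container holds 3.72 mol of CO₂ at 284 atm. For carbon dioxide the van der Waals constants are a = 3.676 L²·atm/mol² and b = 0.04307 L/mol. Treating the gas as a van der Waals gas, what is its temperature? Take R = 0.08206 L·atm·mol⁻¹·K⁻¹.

T = (P + a n²/V²)(V − nb)/(nR)
P + a n²/V² = 284 + (3.676)(3.72)²/(0.5460)² = 454.64 atm
V − nb = 0.5460 − (3.72)(0.04307) = 0.38578 L
T = (454.64)(0.38578)/((3.72)(0.08206)) = 574.6 K

T ≈ 574.6 K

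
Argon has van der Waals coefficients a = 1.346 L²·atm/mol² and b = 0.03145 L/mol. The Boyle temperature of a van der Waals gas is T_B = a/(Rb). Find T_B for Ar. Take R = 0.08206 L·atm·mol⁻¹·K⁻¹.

T_B ≈ 521.5 K

For a van der Waals gas the second virial coefficient B₂ = b − a/(RT) vanishes at T_B = a/(Rb).
T_B = 1.346/(0.08206×0.03145) = 1.346/0.0025808 = 521.5 K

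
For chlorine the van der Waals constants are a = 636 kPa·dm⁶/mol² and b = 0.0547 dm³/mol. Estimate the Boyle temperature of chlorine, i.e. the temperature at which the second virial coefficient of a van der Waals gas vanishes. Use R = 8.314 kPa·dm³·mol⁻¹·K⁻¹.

For a van der Waals gas the second virial coefficient B₂ = b − a/(RT) vanishes at T_B = a/(Rb).
T_B = 636/(8.314×0.0547) = 636/0.45478 = 1398 K

T_B ≈ 1398 K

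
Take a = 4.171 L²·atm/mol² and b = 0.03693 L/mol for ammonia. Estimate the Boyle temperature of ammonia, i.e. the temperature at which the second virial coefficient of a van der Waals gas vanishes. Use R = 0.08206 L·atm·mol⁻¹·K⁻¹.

T_B ≈ 1376 K

For a van der Waals gas the second virial coefficient B₂ = b − a/(RT) vanishes at T_B = a/(Rb).
T_B = 4.171/(0.08206×0.03693) = 4.171/0.0030305 = 1376 K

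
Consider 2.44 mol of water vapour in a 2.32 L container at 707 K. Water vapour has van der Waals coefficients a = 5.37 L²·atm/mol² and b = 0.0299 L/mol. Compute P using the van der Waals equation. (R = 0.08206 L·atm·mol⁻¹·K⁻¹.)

P = nRT/(V − nb) − a n²/V²
nRT/(V − nb) = (2.44)(0.08206)(707)/(2.32 − 2.44×0.0299) = 141.56/2.2470 = 63.000 atm
a n²/V² = (5.37)(2.44)²/(2.32)² = 5.9399 atm
P = 63.000 − 5.9399 = 57.06 atm

P ≈ 57.06 atm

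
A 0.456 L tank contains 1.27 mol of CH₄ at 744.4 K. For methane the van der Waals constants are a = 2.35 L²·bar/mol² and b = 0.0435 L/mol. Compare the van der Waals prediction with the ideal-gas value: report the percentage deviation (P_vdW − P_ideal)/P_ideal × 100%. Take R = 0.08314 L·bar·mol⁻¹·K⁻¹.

3.21 %

Ideal: P_ideal = nRT/V = (1.27)(0.08314)(744.4)/0.456 = 172.367 bar
vdW: P = nRT/(V − nb) − a n²/V² = 78.5996/0.400755 − 3.79032/0.207936 = 196.129 − 18.2283 = 177.901 bar
% deviation = (177.901 − 172.367)/172.367 × 100% = 3.21%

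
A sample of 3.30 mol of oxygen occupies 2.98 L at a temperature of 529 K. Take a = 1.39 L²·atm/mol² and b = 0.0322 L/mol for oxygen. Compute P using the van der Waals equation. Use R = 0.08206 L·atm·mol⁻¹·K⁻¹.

P ≈ 48.14 atm

P = nRT/(V − nb) − a n²/V²
nRT/(V − nb) = (3.30)(0.08206)(529)/(2.98 − 3.30×0.0322) = 143.25/2.8737 = 49.849 atm
a n²/V² = (1.39)(3.30)²/(2.98)² = 1.7046 atm
P = 49.849 − 1.7046 = 48.14 atm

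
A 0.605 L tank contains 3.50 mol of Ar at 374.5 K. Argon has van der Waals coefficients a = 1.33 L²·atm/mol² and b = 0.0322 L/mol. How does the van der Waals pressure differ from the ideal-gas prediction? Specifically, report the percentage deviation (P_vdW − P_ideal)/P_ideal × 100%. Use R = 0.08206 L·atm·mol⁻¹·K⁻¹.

Ideal: P_ideal = nRT/V = (3.50)(0.08206)(374.5)/0.605 = 177.785 atm
vdW: P = nRT/(V − nb) − a n²/V² = 107.560/0.492300 − 16.2925/0.366025 = 218.485 − 44.5120 = 173.973 atm
% deviation = (173.973 − 177.785)/177.785 × 100% = -2.14%

-2.14 %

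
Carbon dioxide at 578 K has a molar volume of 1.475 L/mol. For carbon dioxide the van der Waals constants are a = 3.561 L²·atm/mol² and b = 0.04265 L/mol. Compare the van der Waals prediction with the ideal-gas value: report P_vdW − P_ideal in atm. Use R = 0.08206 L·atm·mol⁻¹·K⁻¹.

Ideal: P_ideal = RT/V_m = (0.08206)(578)/1.475 = 32.1564 atm
vdW: P = RT/(V_m − b) − a/V_m² = 47.4307/1.43235 − 3.561/2.17563 = 33.1139 − 1.63677 = 31.4771 atm
ΔP = 31.4771 − 32.1564 = -0.679 atm

ΔP ≈ -0.679 atm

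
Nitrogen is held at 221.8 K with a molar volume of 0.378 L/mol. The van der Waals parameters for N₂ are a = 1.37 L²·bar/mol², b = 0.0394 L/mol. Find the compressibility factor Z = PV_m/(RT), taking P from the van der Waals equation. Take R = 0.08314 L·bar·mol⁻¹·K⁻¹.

Z ≈ 0.9198

P = RT/(V_m − b) − a/V_m² = (0.08314)(221.8)/(0.378 − 0.0394) − 1.37/(0.378)²
  = 18.440/0.33860 − 9.5882 = 54.460 − 9.5882 = 44.872 bar
Z = PV_m/(RT) = (44.872)(0.378)/((0.08314)(221.8)) = 16.962/18.440 = 0.9198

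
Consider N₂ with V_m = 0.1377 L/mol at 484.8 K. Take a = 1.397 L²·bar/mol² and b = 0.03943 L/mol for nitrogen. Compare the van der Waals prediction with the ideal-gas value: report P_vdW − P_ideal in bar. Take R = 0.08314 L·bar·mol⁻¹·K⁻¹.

ΔP ≈ 43.77 bar

Ideal: P_ideal = RT/V_m = (0.08314)(484.8)/0.1377 = 292.711 bar
vdW: P = RT/(V_m − b) − a/V_m² = 40.3063/0.0982700 − 1.397/0.0189613 = 410.159 − 73.6764 = 336.483 bar
ΔP = 336.483 − 292.711 = 43.77 bar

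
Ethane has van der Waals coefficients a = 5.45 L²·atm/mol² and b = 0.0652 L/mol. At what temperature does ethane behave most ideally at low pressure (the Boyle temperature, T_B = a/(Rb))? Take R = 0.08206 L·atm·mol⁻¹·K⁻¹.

T_B ≈ 1019 K

For a van der Waals gas the second virial coefficient B₂ = b − a/(RT) vanishes at T_B = a/(Rb).
T_B = 5.45/(0.08206×0.0652) = 5.45/0.0053503 = 1019 K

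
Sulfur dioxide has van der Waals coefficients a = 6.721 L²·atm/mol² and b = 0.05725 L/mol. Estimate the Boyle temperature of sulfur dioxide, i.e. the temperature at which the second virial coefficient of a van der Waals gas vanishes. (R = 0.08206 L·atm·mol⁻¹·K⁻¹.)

T_B ≈ 1431 K

For a van der Waals gas the second virial coefficient B₂ = b − a/(RT) vanishes at T_B = a/(Rb).
T_B = 6.721/(0.08206×0.05725) = 6.721/0.0046979 = 1431 K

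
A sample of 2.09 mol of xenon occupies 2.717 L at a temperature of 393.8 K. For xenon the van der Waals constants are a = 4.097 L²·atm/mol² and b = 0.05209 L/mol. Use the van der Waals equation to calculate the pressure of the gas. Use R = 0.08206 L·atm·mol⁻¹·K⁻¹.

P = nRT/(V − nb) − a n²/V²
nRT/(V − nb) = (2.09)(0.08206)(393.8)/(2.717 − 2.09×0.05209) = 67.539/2.6081 = 25.896 atm
a n²/V² = (4.097)(2.09)²/(2.717)² = 2.4243 atm
P = 25.896 − 2.4243 = 23.47 atm

P ≈ 23.47 atm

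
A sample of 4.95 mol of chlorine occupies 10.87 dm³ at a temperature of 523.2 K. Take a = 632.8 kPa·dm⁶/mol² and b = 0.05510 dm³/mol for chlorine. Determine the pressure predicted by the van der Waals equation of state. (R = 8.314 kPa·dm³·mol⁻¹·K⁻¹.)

P = nRT/(V − nb) − a n²/V²
nRT/(V − nb) = (4.95)(8.314)(523.2)/(10.87 − 4.95×0.05510) = 21532/10.597 = 2031.9 kPa
a n²/V² = (632.8)(4.95)²/(10.87)² = 131.23 kPa
P = 2031.9 − 131.23 = 1901 kPa

P ≈ 1901 kPa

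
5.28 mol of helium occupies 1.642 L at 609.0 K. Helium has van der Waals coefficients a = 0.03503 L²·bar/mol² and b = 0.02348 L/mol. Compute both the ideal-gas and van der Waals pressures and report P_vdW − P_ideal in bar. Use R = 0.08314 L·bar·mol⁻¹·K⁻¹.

ΔP ≈ 12.93 bar

Ideal: P_ideal = nRT/V = (5.28)(0.08314)(609.0)/1.642 = 162.813 bar
vdW: P = nRT/(V − nb) − a n²/V² = 267.338/1.51803 − 0.976580/2.69616 = 176.109 − 0.362211 = 175.747 bar
ΔP = 175.747 − 162.813 = 12.93 bar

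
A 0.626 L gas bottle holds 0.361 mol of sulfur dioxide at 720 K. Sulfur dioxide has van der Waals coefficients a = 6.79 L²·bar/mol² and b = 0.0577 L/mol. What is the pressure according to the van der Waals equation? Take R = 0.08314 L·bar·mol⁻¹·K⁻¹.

P = nRT/(V − nb) − a n²/V²
nRT/(V − nb) = (0.361)(0.08314)(720)/(0.626 − 0.361×0.0577) = 21.610/0.60517 = 35.709 bar
a n²/V² = (6.79)(0.361)²/(0.626)² = 2.2581 bar
P = 35.709 − 2.2581 = 33.45 bar

P ≈ 33.45 bar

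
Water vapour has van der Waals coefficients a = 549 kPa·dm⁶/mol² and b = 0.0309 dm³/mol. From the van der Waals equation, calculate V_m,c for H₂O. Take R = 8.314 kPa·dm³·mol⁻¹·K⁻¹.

V_m,c ≈ 0.09270 dm³/mol

For a van der Waals gas, V_m,c = 3b.
V_m,c = 3×0.0309 = 0.09270 dm³/mol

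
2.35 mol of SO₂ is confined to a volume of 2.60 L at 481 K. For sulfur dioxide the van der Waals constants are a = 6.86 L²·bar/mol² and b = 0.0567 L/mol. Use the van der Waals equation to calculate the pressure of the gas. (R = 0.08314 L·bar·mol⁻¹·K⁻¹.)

P ≈ 32.49 bar

P = nRT/(V − nb) − a n²/V²
nRT/(V − nb) = (2.35)(0.08314)(481)/(2.60 − 2.35×0.0567) = 93.977/2.4668 = 38.097 bar
a n²/V² = (6.86)(2.35)²/(2.60)² = 5.6042 bar
P = 38.097 − 5.6042 = 32.49 bar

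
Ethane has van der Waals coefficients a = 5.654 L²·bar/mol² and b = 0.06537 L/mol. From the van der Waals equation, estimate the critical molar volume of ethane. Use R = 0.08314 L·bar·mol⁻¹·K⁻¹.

For a van der Waals gas, V_m,c = 3b.
V_m,c = 3×0.06537 = 0.1961 L/mol

V_m,c ≈ 0.1961 L/mol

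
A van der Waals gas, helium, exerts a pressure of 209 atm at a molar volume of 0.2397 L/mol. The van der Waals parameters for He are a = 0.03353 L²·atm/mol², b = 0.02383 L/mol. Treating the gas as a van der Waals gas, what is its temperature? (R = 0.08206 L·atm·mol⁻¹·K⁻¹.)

T ≈ 551.3 K

T = (P + a/V_m²)(V_m − b)/R
P + a/V_m² = 209 + 0.03353/(0.2397)² = 209.58 atm
V_m − b = 0.2397 − 0.02383 = 0.21587 L/mol
T = (209.58)(0.21587)/0.08206 = 551.3 K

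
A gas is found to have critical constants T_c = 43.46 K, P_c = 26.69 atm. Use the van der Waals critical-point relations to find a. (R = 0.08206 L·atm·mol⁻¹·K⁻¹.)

From T_c = 8a/(27Rb) and P_c = a/(27b²): a = 27 R² T_c²/(64 P_c).
a = 27×(0.08206)²×(43.46)²/(64×26.69) = 343.40/1708.2 = 0.2010 L²·atm/mol²

a ≈ 0.2010 L²·atm/mol²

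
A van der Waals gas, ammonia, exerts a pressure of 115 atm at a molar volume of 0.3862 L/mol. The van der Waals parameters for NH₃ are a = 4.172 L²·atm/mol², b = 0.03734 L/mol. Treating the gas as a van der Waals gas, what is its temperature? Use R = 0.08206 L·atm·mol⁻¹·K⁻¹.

T ≈ 607.8 K

T = (P + a/V_m²)(V_m − b)/R
P + a/V_m² = 115 + 4.172/(0.3862)² = 142.97 atm
V_m − b = 0.3862 − 0.03734 = 0.34886 L/mol
T = (142.97)(0.34886)/0.08206 = 607.8 K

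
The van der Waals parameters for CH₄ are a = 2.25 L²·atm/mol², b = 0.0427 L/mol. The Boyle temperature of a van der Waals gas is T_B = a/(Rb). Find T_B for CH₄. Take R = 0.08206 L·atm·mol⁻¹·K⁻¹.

T_B ≈ 642.1 K

For a van der Waals gas the second virial coefficient B₂ = b − a/(RT) vanishes at T_B = a/(Rb).
T_B = 2.25/(0.08206×0.0427) = 2.25/0.0035040 = 642.1 K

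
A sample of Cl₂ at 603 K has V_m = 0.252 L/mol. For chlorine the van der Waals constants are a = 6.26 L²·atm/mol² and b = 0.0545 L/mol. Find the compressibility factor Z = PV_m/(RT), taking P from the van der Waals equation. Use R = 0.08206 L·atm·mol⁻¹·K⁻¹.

P = RT/(V_m − b) − a/V_m² = (0.08206)(603)/(0.252 − 0.0545) − 6.26/(0.252)²
  = 49.482/0.19750 − 98.576 = 250.54 − 98.576 = 151.96 atm
Z = PV_m/(RT) = (151.96)(0.252)/((0.08206)(603)) = 38.294/49.482 = 0.7739

Z ≈ 0.7739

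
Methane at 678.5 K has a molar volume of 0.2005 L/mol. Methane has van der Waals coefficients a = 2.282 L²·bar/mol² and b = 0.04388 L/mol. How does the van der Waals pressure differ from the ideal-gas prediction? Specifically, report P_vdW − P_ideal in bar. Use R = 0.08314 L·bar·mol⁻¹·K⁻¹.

ΔP ≈ 22.06 bar

Ideal: P_ideal = RT/V_m = (0.08314)(678.5)/0.2005 = 281.349 bar
vdW: P = RT/(V_m − b) − a/V_m² = 56.4105/0.156620 − 2.282/0.0402003 = 360.174 − 56.7657 = 303.408 bar
ΔP = 303.408 − 281.349 = 22.06 bar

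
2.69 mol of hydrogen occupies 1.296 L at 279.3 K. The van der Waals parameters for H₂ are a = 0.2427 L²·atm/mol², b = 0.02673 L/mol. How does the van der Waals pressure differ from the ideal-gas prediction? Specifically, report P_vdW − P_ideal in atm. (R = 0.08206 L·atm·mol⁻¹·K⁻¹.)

ΔP ≈ 1.749 atm

Ideal: P_ideal = nRT/V = (2.69)(0.08206)(279.3)/1.296 = 47.5718 atm
vdW: P = nRT/(V − nb) − a n²/V² = 61.6531/1.22410 − 1.75620/1.67962 = 50.3661 − 1.04559 = 49.3205 atm
ΔP = 49.3205 − 47.5718 = 1.749 atm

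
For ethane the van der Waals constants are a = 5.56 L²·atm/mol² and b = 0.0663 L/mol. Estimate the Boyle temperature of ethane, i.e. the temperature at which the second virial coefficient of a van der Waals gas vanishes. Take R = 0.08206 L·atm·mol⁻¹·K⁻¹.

For a van der Waals gas the second virial coefficient B₂ = b − a/(RT) vanishes at T_B = a/(Rb).
T_B = 5.56/(0.08206×0.0663) = 5.56/0.0054406 = 1022 K

T_B ≈ 1022 K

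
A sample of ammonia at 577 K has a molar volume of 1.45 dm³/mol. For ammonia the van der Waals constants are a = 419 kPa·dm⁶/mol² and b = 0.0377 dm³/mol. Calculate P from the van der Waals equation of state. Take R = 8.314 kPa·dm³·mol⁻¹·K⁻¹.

P = RT/(V_m − b) − a/V_m²
RT/(V_m − b) = (8.314)(577)/(1.45 − 0.0377) = 4797.2/1.4123 = 3396.7 kPa
a/V_m² = 419/(1.45)² = 199.29 kPa
P = 3396.7 − 199.29 = 3197 kPa

P ≈ 3197 kPa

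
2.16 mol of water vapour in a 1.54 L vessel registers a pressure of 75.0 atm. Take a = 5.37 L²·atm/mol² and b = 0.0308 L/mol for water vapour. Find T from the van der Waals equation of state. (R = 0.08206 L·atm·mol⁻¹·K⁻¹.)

T ≈ 711.3 K

T = (P + a n²/V²)(V − nb)/(nR)
P + a n²/V² = 75.0 + (5.37)(2.16)²/(1.54)² = 85.564 atm
V − nb = 1.54 − (2.16)(0.0308) = 1.4735 L
T = (85.564)(1.4735)/((2.16)(0.08206)) = 711.3 K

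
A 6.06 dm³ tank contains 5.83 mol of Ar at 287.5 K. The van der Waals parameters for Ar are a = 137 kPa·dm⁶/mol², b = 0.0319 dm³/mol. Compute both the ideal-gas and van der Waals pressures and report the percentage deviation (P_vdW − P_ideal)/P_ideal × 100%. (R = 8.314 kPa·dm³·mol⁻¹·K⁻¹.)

Ideal: P_ideal = nRT/V = (5.83)(8.314)(287.5)/6.06 = 2299.55 kPa
vdW: P = nRT/(V − nb) − a n²/V² = 13935.3/5.87402 − 4656.48/36.7236 = 2372.36 − 126.798 = 2245.56 kPa
% deviation = (2245.56 − 2299.55)/2299.55 × 100% = -2.35%

-2.35 %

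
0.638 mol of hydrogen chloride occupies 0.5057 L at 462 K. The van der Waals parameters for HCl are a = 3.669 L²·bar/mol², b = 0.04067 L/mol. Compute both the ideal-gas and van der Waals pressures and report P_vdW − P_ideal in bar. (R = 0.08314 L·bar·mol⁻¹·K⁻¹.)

ΔP ≈ -3.219 bar

Ideal: P_ideal = nRT/V = (0.638)(0.08314)(462)/0.5057 = 48.4596 bar
vdW: P = nRT/(V − nb) − a n²/V² = 24.5060/0.479753 − 1.49344/0.255732 = 51.0805 − 5.83986 = 45.2406 bar
ΔP = 45.2406 − 48.4596 = -3.219 bar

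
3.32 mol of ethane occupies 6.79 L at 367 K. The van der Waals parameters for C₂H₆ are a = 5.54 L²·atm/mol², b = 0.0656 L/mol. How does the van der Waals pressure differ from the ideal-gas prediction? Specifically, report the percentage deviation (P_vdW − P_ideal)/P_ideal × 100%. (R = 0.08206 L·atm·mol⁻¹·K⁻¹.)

-5.68 %

Ideal: P_ideal = nRT/V = (3.32)(0.08206)(367)/6.79 = 14.7254 atm
vdW: P = nRT/(V − nb) − a n²/V² = 99.9852/6.57221 − 61.0641/46.1041 = 15.2133 − 1.32448 = 13.8888 atm
% deviation = (13.8888 − 14.7254)/14.7254 × 100% = -5.68%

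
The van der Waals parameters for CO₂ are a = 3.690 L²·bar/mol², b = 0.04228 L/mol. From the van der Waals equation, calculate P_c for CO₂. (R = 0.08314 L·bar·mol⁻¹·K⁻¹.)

For a van der Waals gas, P_c = a/(27b²).
P_c = 3.690/(27×(0.04228)²) = 3.690/0.048265 = 76.45 bar

P_c ≈ 76.45 bar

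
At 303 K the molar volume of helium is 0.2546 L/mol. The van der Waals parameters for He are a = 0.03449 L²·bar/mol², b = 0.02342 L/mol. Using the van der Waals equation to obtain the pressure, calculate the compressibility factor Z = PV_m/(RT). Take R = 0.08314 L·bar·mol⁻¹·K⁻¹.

Z ≈ 1.096

P = RT/(V_m − b) − a/V_m² = (0.08314)(303)/(0.2546 − 0.02342) − 0.03449/(0.2546)²
  = 25.191/0.23118 − 0.53208 = 108.97 − 0.53208 = 108.44 bar
Z = PV_m/(RT) = (108.44)(0.2546)/((0.08314)(303)) = 27.609/25.191 = 1.096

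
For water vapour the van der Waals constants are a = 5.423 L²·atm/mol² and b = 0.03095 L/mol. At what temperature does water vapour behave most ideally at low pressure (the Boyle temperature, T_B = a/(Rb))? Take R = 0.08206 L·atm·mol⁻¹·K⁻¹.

For a van der Waals gas the second virial coefficient B₂ = b − a/(RT) vanishes at T_B = a/(Rb).
T_B = 5.423/(0.08206×0.03095) = 5.423/0.0025398 = 2135 K

T_B ≈ 2135 K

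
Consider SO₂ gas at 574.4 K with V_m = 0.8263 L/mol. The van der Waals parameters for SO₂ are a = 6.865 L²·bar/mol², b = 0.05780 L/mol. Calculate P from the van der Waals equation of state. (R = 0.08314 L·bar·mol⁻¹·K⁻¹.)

P ≈ 52.09 bar

P = RT/(V_m − b) − a/V_m²
RT/(V_m − b) = (0.08314)(574.4)/(0.8263 − 0.05780) = 47.756/0.76850 = 62.142 bar
a/V_m² = 6.865/(0.8263)² = 10.055 bar
P = 62.142 − 10.055 = 52.09 bar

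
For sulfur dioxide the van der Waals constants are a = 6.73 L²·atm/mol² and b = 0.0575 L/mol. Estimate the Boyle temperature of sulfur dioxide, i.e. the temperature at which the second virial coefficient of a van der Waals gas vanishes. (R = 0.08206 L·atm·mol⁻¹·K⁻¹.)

T_B ≈ 1426 K

For a van der Waals gas the second virial coefficient B₂ = b − a/(RT) vanishes at T_B = a/(Rb).
T_B = 6.73/(0.08206×0.0575) = 6.73/0.0047185 = 1426 K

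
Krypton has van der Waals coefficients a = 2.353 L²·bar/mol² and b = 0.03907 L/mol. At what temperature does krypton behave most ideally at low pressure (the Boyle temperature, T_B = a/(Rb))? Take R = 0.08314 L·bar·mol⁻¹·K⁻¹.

For a van der Waals gas the second virial coefficient B₂ = b − a/(RT) vanishes at T_B = a/(Rb).
T_B = 2.353/(0.08314×0.03907) = 2.353/0.0032483 = 724.4 K

T_B ≈ 724.4 K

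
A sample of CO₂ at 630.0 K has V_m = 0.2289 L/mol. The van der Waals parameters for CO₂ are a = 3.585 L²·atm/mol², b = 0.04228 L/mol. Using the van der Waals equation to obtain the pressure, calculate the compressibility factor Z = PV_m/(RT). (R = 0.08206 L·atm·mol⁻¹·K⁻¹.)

Z ≈ 0.9236

P = RT/(V_m − b) − a/V_m² = (0.08206)(630.0)/(0.2289 − 0.04228) − 3.585/(0.2289)²
  = 51.698/0.18662 − 68.422 = 277.02 − 68.422 = 208.60 atm
Z = PV_m/(RT) = (208.60)(0.2289)/((0.08206)(630.0)) = 47.749/51.698 = 0.9236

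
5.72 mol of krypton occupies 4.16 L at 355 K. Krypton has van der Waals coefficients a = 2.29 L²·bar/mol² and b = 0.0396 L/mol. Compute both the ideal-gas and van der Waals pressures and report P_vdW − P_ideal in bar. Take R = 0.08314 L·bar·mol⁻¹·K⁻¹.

ΔP ≈ -1.993 bar

Ideal: P_ideal = nRT/V = (5.72)(0.08314)(355)/4.16 = 40.5827 bar
vdW: P = nRT/(V − nb) − a n²/V² = 168.824/3.93349 − 74.9251/17.3056 = 42.9196 − 4.32953 = 38.5901 bar
ΔP = 38.5901 − 40.5827 = -1.993 bar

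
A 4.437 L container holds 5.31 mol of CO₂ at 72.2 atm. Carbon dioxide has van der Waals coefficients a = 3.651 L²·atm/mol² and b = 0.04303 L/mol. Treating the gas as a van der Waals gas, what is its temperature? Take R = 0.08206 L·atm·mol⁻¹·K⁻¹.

T ≈ 747.8 K

T = (P + a n²/V²)(V − nb)/(nR)
P + a n²/V² = 72.2 + (3.651)(5.31)²/(4.437)² = 77.429 atm
V − nb = 4.437 − (5.31)(0.04303) = 4.2085 L
T = (77.429)(4.2085)/((5.31)(0.08206)) = 747.8 K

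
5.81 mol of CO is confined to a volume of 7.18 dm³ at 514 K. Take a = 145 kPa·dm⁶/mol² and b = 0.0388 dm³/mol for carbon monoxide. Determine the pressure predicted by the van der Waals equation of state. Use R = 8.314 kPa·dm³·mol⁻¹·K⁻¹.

P = nRT/(V − nb) − a n²/V²
nRT/(V − nb) = (5.81)(8.314)(514)/(7.18 − 5.81×0.0388) = 24828/6.9546 = 3570.0 kPa
a n²/V² = (145)(5.81)²/(7.18)² = 94.945 kPa
P = 3570.0 − 94.945 = 3475 kPa

P ≈ 3475 kPa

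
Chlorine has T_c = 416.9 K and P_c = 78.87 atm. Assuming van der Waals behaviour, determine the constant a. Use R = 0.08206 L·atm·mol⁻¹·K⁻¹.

a ≈ 6.260 L²·atm/mol²

From T_c = 8a/(27Rb) and P_c = a/(27b²): a = 27 R² T_c²/(64 P_c).
a = 27×(0.08206)²×(416.9)²/(64×78.87) = 31600/5047.7 = 6.260 L²·atm/mol²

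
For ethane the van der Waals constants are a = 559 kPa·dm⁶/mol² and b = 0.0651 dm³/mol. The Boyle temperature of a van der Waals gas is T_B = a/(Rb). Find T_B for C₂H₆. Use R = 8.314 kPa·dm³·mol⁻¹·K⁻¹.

For a van der Waals gas the second virial coefficient B₂ = b − a/(RT) vanishes at T_B = a/(Rb).
T_B = 559/(8.314×0.0651) = 559/0.54124 = 1033 K

T_B ≈ 1033 K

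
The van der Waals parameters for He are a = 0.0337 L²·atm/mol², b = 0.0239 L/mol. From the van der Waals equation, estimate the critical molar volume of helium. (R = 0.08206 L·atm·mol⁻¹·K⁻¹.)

V_m,c ≈ 0.07170 L/mol

For a van der Waals gas, V_m,c = 3b.
V_m,c = 3×0.0239 = 0.07170 L/mol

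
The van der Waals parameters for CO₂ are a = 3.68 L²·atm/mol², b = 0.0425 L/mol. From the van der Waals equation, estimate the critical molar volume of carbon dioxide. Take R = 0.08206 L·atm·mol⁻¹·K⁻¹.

V_m,c ≈ 0.1275 L/mol

For a van der Waals gas, V_m,c = 3b.
V_m,c = 3×0.0425 = 0.1275 L/mol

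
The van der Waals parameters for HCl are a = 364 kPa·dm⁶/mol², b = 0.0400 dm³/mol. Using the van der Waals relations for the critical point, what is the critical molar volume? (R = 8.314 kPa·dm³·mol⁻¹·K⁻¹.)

V_m,c ≈ 0.1200 dm³/mol

For a van der Waals gas, V_m,c = 3b.
V_m,c = 3×0.0400 = 0.1200 dm³/mol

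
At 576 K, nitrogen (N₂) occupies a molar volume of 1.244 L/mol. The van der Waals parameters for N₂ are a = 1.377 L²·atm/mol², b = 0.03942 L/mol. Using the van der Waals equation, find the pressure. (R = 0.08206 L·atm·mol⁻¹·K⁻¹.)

P = RT/(V_m − b) − a/V_m²
RT/(V_m − b) = (0.08206)(576)/(1.244 − 0.03942) = 47.267/1.2046 = 39.239 atm
a/V_m² = 1.377/(1.244)² = 0.88980 atm
P = 39.239 − 0.88980 = 38.35 atm

P ≈ 38.35 atm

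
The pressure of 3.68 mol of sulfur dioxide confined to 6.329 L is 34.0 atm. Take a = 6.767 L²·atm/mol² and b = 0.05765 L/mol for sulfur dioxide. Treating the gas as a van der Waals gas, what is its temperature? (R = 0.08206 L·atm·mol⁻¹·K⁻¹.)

T = (P + a n²/V²)(V − nb)/(nR)
P + a n²/V² = 34.0 + (6.767)(3.68)²/(6.329)² = 36.288 atm
V − nb = 6.329 − (3.68)(0.05765) = 6.1168 L
T = (36.288)(6.1168)/((3.68)(0.08206)) = 735.0 K

T ≈ 735.0 K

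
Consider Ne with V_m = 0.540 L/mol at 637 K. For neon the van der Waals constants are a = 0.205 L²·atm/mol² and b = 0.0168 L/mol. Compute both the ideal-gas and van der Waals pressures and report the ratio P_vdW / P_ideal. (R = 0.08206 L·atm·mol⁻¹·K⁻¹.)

Ideal: P_ideal = RT/V_m = (0.08206)(637)/0.540 = 96.8004 atm
vdW: P = RT/(V_m − b) − a/V_m² = 52.2722/0.523200 − 0.205/0.291600 = 99.9086 − 0.703018 = 99.2056 atm
Ratio = 99.2056/96.8004 = 1.025

P_vdW / P_ideal ≈ 1.025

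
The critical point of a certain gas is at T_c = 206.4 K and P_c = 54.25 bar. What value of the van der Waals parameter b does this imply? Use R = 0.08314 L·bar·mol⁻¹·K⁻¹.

b ≈ 0.03954 L/mol

From T_c = 8a/(27Rb) and P_c = a/(27b²): b = R T_c/(8 P_c).
b = (0.08314)(206.4)/(8×54.25) = 17.160/434.00 = 0.03954 L/mol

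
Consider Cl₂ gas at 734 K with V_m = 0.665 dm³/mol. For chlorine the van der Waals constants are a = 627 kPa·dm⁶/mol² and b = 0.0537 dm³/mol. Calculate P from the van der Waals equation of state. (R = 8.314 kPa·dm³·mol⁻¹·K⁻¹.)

P = RT/(V_m − b) − a/V_m²
RT/(V_m − b) = (8.314)(734)/(0.665 − 0.0537) = 6102.5/0.61130 = 9982.8 kPa
a/V_m² = 627/(0.665)² = 1417.8 kPa
P = 9982.8 − 1417.8 = 8565 kPa

P ≈ 8565 kPa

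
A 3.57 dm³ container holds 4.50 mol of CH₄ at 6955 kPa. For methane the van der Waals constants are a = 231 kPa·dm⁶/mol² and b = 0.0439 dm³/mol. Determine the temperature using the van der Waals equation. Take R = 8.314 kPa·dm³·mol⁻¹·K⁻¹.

T = (P + a n²/V²)(V − nb)/(nR)
P + a n²/V² = 6955 + (231)(4.50)²/(3.57)² = 7322.0 kPa
V − nb = 3.57 − (4.50)(0.0439) = 3.3725 dm³
T = (7322.0)(3.3725)/((4.50)(8.314)) = 660.0 K

T ≈ 660.0 K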